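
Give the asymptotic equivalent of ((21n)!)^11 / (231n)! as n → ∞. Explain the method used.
((21n)!)^11/(231n)! ~ ((2π·21n)^(10/2) / sqrt(11)) · 11^(−11·21n)  →  0

Write N = 21n. Stirling: N! ~ sqrt(2π N)(N/e)^N and (11N)! ~ sqrt(2π·11N)·(11N/e)^(11N).
  (N!)^11/(11N)! ~ (2π N)^(11/2) (N/e)^(11N) / [sqrt(2π·11N) (11N/e)^(11N)]
     = (2π N)^(11/2) / sqrt(2π·11N) · (N/(11N))^(11N)
     = (2π N)^((11−1)/2) / sqrt(11) · 11^(−11N).
Since 11^11 > 1, the factor 11^(−11N) decays exponentially, so the ratio → 0. Substituting N = 21n gives the stated form.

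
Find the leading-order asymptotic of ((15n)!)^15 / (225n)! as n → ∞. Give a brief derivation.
((15n)!)^15/(225n)! ~ ((2π·15n)^(14/2) / sqrt(15)) · 15^(−15·15n)  →  0

Write N = 15n. Stirling: N! ~ sqrt(2π N)(N/e)^N and (15N)! ~ sqrt(2π·15N)·(15N/e)^(15N).
  (N!)^15/(15N)! ~ (2π N)^(15/2) (N/e)^(15N) / [sqrt(2π·15N) (15N/e)^(15N)]
     = (2π N)^(15/2) / sqrt(2π·15N) · (N/(15N))^(15N)
     = (2π N)^((15−1)/2) / sqrt(15) · 15^(−15N).
Since 15^15 > 1, the factor 15^(−15N) decays exponentially, so the ratio → 0. Substituting N = 15n gives the stated form.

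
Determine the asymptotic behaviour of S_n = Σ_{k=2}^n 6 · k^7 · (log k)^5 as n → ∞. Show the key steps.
S_n ~ 3 · n^8 · (log n)^5 / 4

By integral comparison, S_n = ∫_1^n 6 · x^7 · (log x)^5 dx + O(n^7 · (log n)^5). For the integral, the leading term of ∫_1^n x^7 (log x)^5 dx is n^8/8 · (log n)^5 (by repeated integration by parts; each step lowers the log-exponent and produces a relatively O(1/log n) correction). Hence S_n ~ 3 · n^8 · (log n)^5 / 4.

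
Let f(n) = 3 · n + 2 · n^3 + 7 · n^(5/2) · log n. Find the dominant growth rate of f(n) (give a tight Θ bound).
f(n) ∈ Θ(n^3)

Compare the terms by growth order. For large n, n^a · (log n)^b dominates n^a' · (log n)^b' iff a > a', or (a = a' and b > b'). Ranking the 3 terms shows the dominant one is 2 · n^3. Hence f(n) ∈ Θ(n^3).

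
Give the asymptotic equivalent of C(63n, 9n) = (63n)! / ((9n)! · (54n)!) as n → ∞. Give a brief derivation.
C(63n, 9n) ~ (823543/46656)^(9n) · sqrt(7/(12π·9n))

Write N = 9n. Apply Stirling to each factorial:
  (7N)! ~ sqrt(2π·7N) · (7N/e)^(7N),
  N! ~ sqrt(2π N) · (N/e)^N,
  (6N)! ~ sqrt(2π·6N) · (6N/e)^(6N).
The exponential factors combine to (7N)^(7N) / (N^N · (6N)^(6N)) = 7^(7N)/6^(6N) = (7^7/6^6)^N = (823543/46656)^N.
The square-root prefactors combine to sqrt(2π·7N) / (sqrt(2π N)·sqrt(2π·6N)) = sqrt(7 / (2π·6·N)) = sqrt(7/(12π·9n)).
Substituting N = 9n: C(63n, 9n) ~ (823543/46656)^(9n) · sqrt(7/(12π·9n)).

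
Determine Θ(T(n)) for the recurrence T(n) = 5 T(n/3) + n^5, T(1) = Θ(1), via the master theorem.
T(n) = Θ(n^5)

log_3 5 ≈ 1.465. f(n) = n^5 dominates n^(log_3 5) since 5 > 1.465, and the regularity condition a·f(n/b) = 5·(n/3)^5 = (5/243)·n^5 ≤ c·f(n) holds with c = 5/243 ≈ 0.0206 < 1. So this is Case 3: T(n) = Θ(f(n)) = Θ(n^5).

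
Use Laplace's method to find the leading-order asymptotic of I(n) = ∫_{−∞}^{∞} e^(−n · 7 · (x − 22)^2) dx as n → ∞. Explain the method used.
I(n) = sqrt(π/(7n))

Here φ(x) = 7 · (x − 22)^2 has its unique minimum at x* = 22 with φ(x*) = 0 and φ''(x*) = 14. Laplace's method gives
  I(n) ~ e^(−n φ(x*)) · sqrt(2π / (n · φ''(x*))) = sqrt(2π / (14n)) = sqrt(π/(7n)).
This is exact: substituting u = (x − 22)·sqrt(7n) gives I(n) = (1/sqrt(7n)) ∫_{−∞}^{∞} e^(−u^2) du = sqrt(π/(7n)).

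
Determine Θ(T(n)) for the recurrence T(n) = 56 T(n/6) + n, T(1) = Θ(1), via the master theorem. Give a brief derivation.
T(n) = Θ(n^(log_6 56))

Master theorem: compare f(n) = n to n^(log_6 56) where log_6 56 ≈ 2.247. Since 1 < log_6 56, we have f(n) = O(n^(log_6 56 − ε)) for some ε > 0 — Case 1. Hence T(n) = Θ(n^(log_6 56)).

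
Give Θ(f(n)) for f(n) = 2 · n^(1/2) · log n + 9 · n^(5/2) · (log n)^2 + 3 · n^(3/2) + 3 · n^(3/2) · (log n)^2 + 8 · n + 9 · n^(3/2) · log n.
f(n) ∈ Θ(n^(5/2) · (log n)^2)

Compare the terms by growth order. For large n, n^a · (log n)^b dominates n^a' · (log n)^b' iff a > a', or (a = a' and b > b'). Ranking the 6 terms shows the dominant one is 9 · n^(5/2) · (log n)^2. Hence f(n) ∈ Θ(n^(5/2) · (log n)^2).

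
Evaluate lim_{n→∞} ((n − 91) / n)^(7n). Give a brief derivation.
lim = e^(−637)

Rewrite as (1 − 91/n)^(7n). By the standard limit (1 + x/n)^n → e^x, we have (1 − 91/n)^n → e^(−91), and raising to the 7th power gives e^(−637).
More precisely, ln[(1 − 91/n)^(7n)] = 7n · ln(1 − 91/n) = 7n · (-91/n + O(1/n^2)) = -637 + O(1/n) → -637.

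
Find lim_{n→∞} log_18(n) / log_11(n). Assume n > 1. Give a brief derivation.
lim = ln(11) / ln(18) = log_18(11)

Change of base: log_18(n) = ln n / ln 18 and log_11(n) = ln n / ln 11. The ratio is (ln n / ln 18) · (ln 11 / ln n) = ln 11 / ln 18, a constant independent of n. So the limit is ln 11 / ln 18 = log_18(11).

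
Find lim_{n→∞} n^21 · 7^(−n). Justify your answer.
lim = 0

Exponentials with base > 1 dominate every fixed polynomial: for any fixed c, n^c / 7^n → 0 as n → ∞ (e.g. by the ratio test, or by writing 7^n = e^(n ln 7) and noting e^(n ln 7) / n^c → ∞). Hence n^21 · 7^(−n) = n^21 / 7^n → 0.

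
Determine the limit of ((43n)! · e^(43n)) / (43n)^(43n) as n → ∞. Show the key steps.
lim = ∞

Stirling: (43n)! ~ sqrt(2π·43n) · (43n/e)^(43n). Hence
  (43n)! · e^(43n) / (43n)^(43n) ~ sqrt(2π·43n) = sqrt(2π·43) · sqrt(n) → ∞.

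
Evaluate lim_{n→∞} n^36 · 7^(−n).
lim = 0

Exponentials with base > 1 dominate every fixed polynomial: for any fixed c, n^c / 7^n → 0 as n → ∞ (e.g. by the ratio test, or by writing 7^n = e^(n ln 7) and noting e^(n ln 7) / n^c → ∞). Hence n^36 · 7^(−n) = n^36 / 7^n → 0.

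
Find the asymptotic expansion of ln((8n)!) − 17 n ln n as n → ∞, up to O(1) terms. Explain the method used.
ln((8n)!) − 17 n ln n = −9 n ln n + 8(ln 8 − 1) n + (1/2) ln(2π·8n) + O(1/n)

Stirling: ln((8n)!) = 8n ln(8n) − 8n + (1/2) ln(2π·8n) + O(1/n).
Expand 8n ln(8n) = 8n (ln n + ln 8) = 8n ln n + 8n ln 8.
Subtract 17n ln n: leading term is (8 − 17) n ln n = −9 n ln n. The next term is 8n ln 8 − 8n = 8(ln 8 − 1) n. Then the (1/2) ln(2π·8n) correction.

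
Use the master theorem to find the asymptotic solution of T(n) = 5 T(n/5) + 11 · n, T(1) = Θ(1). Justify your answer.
T(n) = Θ(n log n)

log_5 5 = 1, and f(n) = 11 · n = Θ(n^(log_5 5)). This is Case 2 of the master theorem: T(n) = Θ(f(n) · log n) = Θ(n log n).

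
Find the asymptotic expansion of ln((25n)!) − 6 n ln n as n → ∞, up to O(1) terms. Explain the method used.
ln((25n)!) − 6 n ln n = 19 n ln n + 25(ln 25 − 1) n + (1/2) ln(2π·25n) + O(1/n)

Stirling: ln((25n)!) = 25n ln(25n) − 25n + (1/2) ln(2π·25n) + O(1/n).
Expand 25n ln(25n) = 25n (ln n + ln 25) = 25n ln n + 25n ln 25.
Subtract 6n ln n: leading term is (25 − 6) n ln n = 19 n ln n. The next term is 25n ln 25 − 25n = 25(ln 25 − 1) n. Then the (1/2) ln(2π·25n) correction.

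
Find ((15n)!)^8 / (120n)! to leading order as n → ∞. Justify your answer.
((15n)!)^8/(120n)! ~ ((2π·15n)^(7/2) / sqrt(8)) · 8^(−8·15n)  →  0

Write N = 15n. Stirling: N! ~ sqrt(2π N)(N/e)^N and (8N)! ~ sqrt(2π·8N)·(8N/e)^(8N).
  (N!)^8/(8N)! ~ (2π N)^(8/2) (N/e)^(8N) / [sqrt(2π·8N) (8N/e)^(8N)]
     = (2π N)^(8/2) / sqrt(2π·8N) · (N/(8N))^(8N)
     = (2π N)^((8−1)/2) / sqrt(8) · 8^(−8N).
Since 8^8 > 1, the factor 8^(−8N) decays exponentially, so the ratio → 0. Substituting N = 15n gives the stated form.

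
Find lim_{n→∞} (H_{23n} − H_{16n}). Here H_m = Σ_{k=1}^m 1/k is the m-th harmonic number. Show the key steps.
lim = ln(23/16)

Euler-Maclaurin gives H_m = ln m + γ + 1/(2m) + O(1/m^2). The γ and O(1/m) terms cancel in the difference:
  H_{23n} − H_{16n} = ln(23n) − ln(16n) + O(1/n) = ln(23/16) + O(1/n).
Hence the limit is ln(23/16).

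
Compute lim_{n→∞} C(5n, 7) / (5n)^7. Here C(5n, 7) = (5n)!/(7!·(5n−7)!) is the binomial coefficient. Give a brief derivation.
lim = 1/7! = 1/5040

With N = 5n → ∞: C(N, 7) / N^7 = [N(N−1)…(N−6)] / (7! · N^7) = (1/7!) · 1 · (1 − 1/(5n)) · … · (1 − 6/(5n)). Each factor → 1 as N → ∞, so the limit is 1/7! = 1/5040.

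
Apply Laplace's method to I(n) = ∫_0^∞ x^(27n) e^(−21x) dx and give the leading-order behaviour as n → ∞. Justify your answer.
I(n) ~ (sqrt(2π·27n) / 21) · (27n/(21e))^(27n)

Write the integrand as exp(27n ln x − 21x) and set f(x) = 27n ln x − 21x. Then f'(x) = 27n/x − 21 = 0 at x* = 27n/21, and f''(x*) = −27n/x*^2 = −21^2/(27n). Laplace's method (interior maximum) gives
  I(n) ~ e^(f(x*)) · sqrt(2π / |f''(x*)|)
        = exp(27n ln(27n/21) − 27n) · sqrt(2π · 27n / 21^2)
        = (27n/21)^(27n) e^(−27n) · sqrt(2π·27n) / 21
        = (sqrt(2π·27n) / 21) · (27n/(21e))^(27n).
This matches Γ(27n+1)/21^(27n+1) with Stirling applied to Γ.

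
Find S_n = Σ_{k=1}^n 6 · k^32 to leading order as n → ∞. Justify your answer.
S_n ~ 2 · n^33 / 11

By integral comparison (Euler-Maclaurin), Σ_{k=1}^n 6 · k^32 = 6 · ∫_0^n x^32 dx + O(n^32) = 6 · n^33/33 = 2 · n^33 / 11 + O(n^32). (Equivalently, Faulhaber's formula gives the same leading term.)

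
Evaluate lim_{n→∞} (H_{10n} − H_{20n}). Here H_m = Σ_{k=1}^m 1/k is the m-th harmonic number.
lim = ln(10/20) = −ln 2

Euler-Maclaurin gives H_m = ln m + γ + 1/(2m) + O(1/m^2). The γ and O(1/m) terms cancel in the difference:
  H_{10n} − H_{20n} = ln(10n) − ln(20n) + O(1/n) = ln(10/20) + O(1/n).
Hence the limit is ln(10/20) = −ln 2.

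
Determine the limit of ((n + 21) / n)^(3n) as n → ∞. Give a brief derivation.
lim = e^63

Rewrite as (1 + 21/n)^(3n). By the standard limit (1 + x/n)^n → e^x, we have (1 + 21/n)^n → e^21, and raising to the 3rd power gives e^63.
More precisely, ln[(1 + 21/n)^(3n)] = 3n · ln(1 + 21/n) = 3n · (21/n + O(1/n^2)) = 63 + O(1/n) → 63.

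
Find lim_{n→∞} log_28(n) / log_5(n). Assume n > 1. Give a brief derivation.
lim = ln(5) / ln(28) = log_28(5)

Change of base: log_28(n) = ln n / ln 28 and log_5(n) = ln n / ln 5. The ratio is (ln n / ln 28) · (ln 5 / ln n) = ln 5 / ln 28, a constant independent of n. So the limit is ln 5 / ln 28 = log_28(5).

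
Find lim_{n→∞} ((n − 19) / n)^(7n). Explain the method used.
lim = e^(−133)

Rewrite as (1 − 19/n)^(7n). By the standard limit (1 + x/n)^n → e^x, we have (1 − 19/n)^n → e^(−19), and raising to the 7th power gives e^(−133).
More precisely, ln[(1 − 19/n)^(7n)] = 7n · ln(1 − 19/n) = 7n · (-19/n + O(1/n^2)) = -133 + O(1/n) → -133.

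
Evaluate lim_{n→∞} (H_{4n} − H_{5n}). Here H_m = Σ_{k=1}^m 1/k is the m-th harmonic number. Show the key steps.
lim = ln(4/5)

Euler-Maclaurin gives H_m = ln m + γ + 1/(2m) + O(1/m^2). The γ and O(1/m) terms cancel in the difference:
  H_{4n} − H_{5n} = ln(4n) − ln(5n) + O(1/n) = ln(4/5) + O(1/n).
Hence the limit is ln(4/5).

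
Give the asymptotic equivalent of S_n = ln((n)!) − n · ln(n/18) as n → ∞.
S_n ~ n · (ln 18 − 1) + O(ln n)

Stirling: ln((n)!) = n ln(n) − n + O(ln n).
  S_n = n ln(n) − n − n ln(n/18) + O(ln n)
      = n ln(n) − n ln n + n ln 18 − n + O(ln n)
      = n ln 18 − n + O(ln n)
      = n (ln 18 − 1) + O(ln n).
Numerically ln(18) − 1 ≈ 1.8904.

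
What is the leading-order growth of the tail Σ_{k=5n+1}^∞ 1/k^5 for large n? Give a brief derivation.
Σ_{k>5n} 1/k^5 ~ 1/(4 · (5n)^4)

Compare to the integral: ∫_{5n}^∞ x^(−5) dx = [−x^(−4)/4]_{5n}^∞ = 1/((5−1)·(5n)^4). Euler-Maclaurin then gives
  Σ_{k>5n} 1/k^5 = ∫_{5n}^∞ dx/x^5 − 1/(2·(5n)^5) + O(1/(5n)^6).
(Equivalently this is ζ(5) − Σ_{k≤5n} 1/k^5.)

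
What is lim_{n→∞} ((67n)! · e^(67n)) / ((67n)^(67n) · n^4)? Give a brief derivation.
lim = 0

Stirling: (67n)! ~ sqrt(2π·67n) · (67n/e)^(67n). Hence
  (67n)! · e^(67n) / (67n)^(67n) ~ sqrt(2π·67n).
Dividing by n^4: sqrt(2π·67n) / n^4 = sqrt(2π·67) · n^((1−8)/2), so the expression behaves like sqrt(2π·67) · n^((1−8)/2) → 0.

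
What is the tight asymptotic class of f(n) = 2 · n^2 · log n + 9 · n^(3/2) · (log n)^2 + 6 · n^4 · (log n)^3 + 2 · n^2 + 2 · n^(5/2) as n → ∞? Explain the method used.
f(n) ∈ Θ(n^4 · (log n)^3)

Compare the terms by growth order. For large n, n^a · (log n)^b dominates n^a' · (log n)^b' iff a > a', or (a = a' and b > b'). Ranking the 5 terms shows the dominant one is 6 · n^4 · (log n)^3. Hence f(n) ∈ Θ(n^4 · (log n)^3).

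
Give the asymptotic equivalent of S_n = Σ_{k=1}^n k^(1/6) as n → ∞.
S_n ~ (6/7) · n^(7/6)

Integral comparison: Σ_{k=1}^n k^(1/6) = ∫_0^n x^(1/6) dx + O(n^(1/6)). The integral is n^(1 + 1/6) / (1 + 1/6) = n^((1+6)/6) / ((1+6)/6) = (6/7) · n^(7/6).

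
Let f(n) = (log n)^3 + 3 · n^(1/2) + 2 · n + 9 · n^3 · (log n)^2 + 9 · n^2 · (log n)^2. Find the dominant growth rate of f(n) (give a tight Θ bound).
f(n) ∈ Θ(n^3 · (log n)^2)

Compare the terms by growth order. For large n, n^a · (log n)^b dominates n^a' · (log n)^b' iff a > a', or (a = a' and b > b'). Ranking the 5 terms shows the dominant one is 9 · n^3 · (log n)^2. Hence f(n) ∈ Θ(n^3 · (log n)^2).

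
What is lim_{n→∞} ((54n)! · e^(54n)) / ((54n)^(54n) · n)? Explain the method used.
lim = 0

Stirling: (54n)! ~ sqrt(2π·54n) · (54n/e)^(54n). Hence
  (54n)! · e^(54n) / (54n)^(54n) ~ sqrt(2π·54n).
Dividing by n: sqrt(2π·54n) / n = sqrt(2π·54) · n^((1−2)/2), so the expression behaves like sqrt(2π·54) · n^((1−2)/2) → 0.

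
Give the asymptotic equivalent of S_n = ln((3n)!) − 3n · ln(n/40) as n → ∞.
S_n ~ 3n · (ln 120 − 1) + O(ln n)

Stirling: ln((3n)!) = 3n ln(3n) − 3n + O(ln n).
  S_n = 3n ln(3n) − 3n − 3n ln(n/40) + O(ln n)
      = 3n ln(3n) − 3n ln n + 3n ln 40 − 3n + O(ln n)
      = 3n ln 3 + 3n ln 40 − 3n + O(ln n)
      = 3n (ln 120 − 1) + O(ln n).
Numerically ln(120) − 1 ≈ 3.7875.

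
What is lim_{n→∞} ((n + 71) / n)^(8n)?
lim = e^568

Rewrite as (1 + 71/n)^(8n). By the standard limit (1 + x/n)^n → e^x, we have (1 + 71/n)^n → e^71, and raising to the 8th power gives e^568.
More precisely, ln[(1 + 71/n)^(8n)] = 8n · ln(1 + 71/n) = 8n · (71/n + O(1/n^2)) = 568 + O(1/n) → 568.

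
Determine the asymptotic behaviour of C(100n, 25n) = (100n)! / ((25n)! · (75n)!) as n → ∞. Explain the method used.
C(100n, 25n) ~ (256/27)^(25n) · sqrt(2/(3π·25n))

Write N = 25n. Apply Stirling to each factorial:
  (4N)! ~ sqrt(2π·4N) · (4N/e)^(4N),
  N! ~ sqrt(2π N) · (N/e)^N,
  (3N)! ~ sqrt(2π·3N) · (3N/e)^(3N).
The exponential factors combine to (4N)^(4N) / (N^N · (3N)^(3N)) = 4^(4N)/3^(3N) = (4^4/3^3)^N = (256/27)^N.
The square-root prefactors combine to sqrt(2π·4N) / (sqrt(2π N)·sqrt(2π·3N)) = sqrt(4 / (2π·3·N)) = sqrt(2/(3π·25n)).
Substituting N = 25n: C(100n, 25n) ~ (256/27)^(25n) · sqrt(2/(3π·25n)).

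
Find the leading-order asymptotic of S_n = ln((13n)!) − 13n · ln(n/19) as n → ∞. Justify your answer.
S_n ~ 13n · (ln 247 − 1) + O(ln n)

Stirling: ln((13n)!) = 13n ln(13n) − 13n + O(ln n).
  S_n = 13n ln(13n) − 13n − 13n ln(n/19) + O(ln n)
      = 13n ln(13n) − 13n ln n + 13n ln 19 − 13n + O(ln n)
      = 13n ln 13 + 13n ln 19 − 13n + O(ln n)
      = 13n (ln 247 − 1) + O(ln n).
Numerically ln(247) − 1 ≈ 4.5094.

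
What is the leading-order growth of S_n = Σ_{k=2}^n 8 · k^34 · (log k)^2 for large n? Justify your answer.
S_n ~ 8 · n^35 · (log n)^2 / 35

By integral comparison, S_n = ∫_1^n 8 · x^34 · (log x)^2 dx + O(n^34 · (log n)^2). For the integral, the leading term of ∫_1^n x^34 (log x)^2 dx is n^35/35 · (log n)^2 (by repeated integration by parts; each step lowers the log-exponent and produces a relatively O(1/log n) correction). Hence S_n ~ 8 · n^35 · (log n)^2 / 35.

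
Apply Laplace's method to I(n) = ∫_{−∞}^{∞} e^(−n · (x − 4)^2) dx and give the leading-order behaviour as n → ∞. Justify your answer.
I(n) = sqrt(π/n)

Here φ(x) = (x − 4)^2 has its unique minimum at x* = 4 with φ(x*) = 0 and φ''(x*) = 2. Laplace's method gives
  I(n) ~ e^(−n φ(x*)) · sqrt(2π / (n · φ''(x*))) = sqrt(2π / (2n)) = sqrt(π/n).
This is exact: substituting u = (x − 4)·sqrt(n) gives I(n) = (1/sqrt(n)) ∫_{−∞}^{∞} e^(−u^2) du = sqrt(π/n).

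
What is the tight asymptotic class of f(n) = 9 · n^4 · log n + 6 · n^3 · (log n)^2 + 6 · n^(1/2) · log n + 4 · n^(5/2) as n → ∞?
f(n) ∈ Θ(n^4 · log n)

Compare the terms by growth order. For large n, n^a · (log n)^b dominates n^a' · (log n)^b' iff a > a', or (a = a' and b > b'). Ranking the 4 terms shows the dominant one is 9 · n^4 · log n. Hence f(n) ∈ Θ(n^4 · log n).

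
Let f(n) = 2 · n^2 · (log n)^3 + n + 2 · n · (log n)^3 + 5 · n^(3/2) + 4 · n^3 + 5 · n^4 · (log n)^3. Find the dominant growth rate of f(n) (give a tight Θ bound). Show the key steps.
f(n) ∈ Θ(n^4 · (log n)^3)

Compare the terms by growth order. For large n, n^a · (log n)^b dominates n^a' · (log n)^b' iff a > a', or (a = a' and b > b'). Ranking the 6 terms shows the dominant one is 5 · n^4 · (log n)^3. Hence f(n) ∈ Θ(n^4 · (log n)^3).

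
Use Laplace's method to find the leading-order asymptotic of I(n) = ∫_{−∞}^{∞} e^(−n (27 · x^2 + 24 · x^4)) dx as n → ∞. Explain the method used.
I(n) ~ sqrt(π/(27n))

φ(x) = 27 · x^2 + 24 · x^4 has its unique global minimum at x* = 0 (since φ'(x) = 54x + 96x^3 = 0 only at x = 0 for real x with both coefficients positive, and φ → ∞ as |x| → ∞). At x* = 0, φ(0) = 0 and φ''(0) = 54. Laplace's method then gives
  I(n) ~ sqrt(2π / (n · φ''(0))) · e^(−n φ(0)) = sqrt(2π / (54n)) = sqrt(π/(27n)).
The 24 · x^4 term contributes only at subleading order (an O(1/n) relative correction).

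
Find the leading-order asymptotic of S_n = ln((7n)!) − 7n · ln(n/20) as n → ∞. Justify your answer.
S_n ~ 7n · (ln 140 − 1) + O(ln n)

Stirling: ln((7n)!) = 7n ln(7n) − 7n + O(ln n).
  S_n = 7n ln(7n) − 7n − 7n ln(n/20) + O(ln n)
      = 7n ln(7n) − 7n ln n + 7n ln 20 − 7n + O(ln n)
      = 7n ln 7 + 7n ln 20 − 7n + O(ln n)
      = 7n (ln 140 − 1) + O(ln n).
Numerically ln(140) − 1 ≈ 3.9416.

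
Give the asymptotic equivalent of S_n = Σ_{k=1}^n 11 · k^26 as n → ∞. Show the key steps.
S_n ~ 11 · n^27 / 27

By integral comparison (Euler-Maclaurin), Σ_{k=1}^n 11 · k^26 = 11 · ∫_0^n x^26 dx + O(n^26) = 11 · n^27/27 + O(n^26). (Equivalently, Faulhaber's formula gives the same leading term.)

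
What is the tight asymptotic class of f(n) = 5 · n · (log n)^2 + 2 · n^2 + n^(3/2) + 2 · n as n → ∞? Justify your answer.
f(n) ∈ Θ(n^2)

Compare the terms by growth order. For large n, n^a · (log n)^b dominates n^a' · (log n)^b' iff a > a', or (a = a' and b > b'). Ranking the 4 terms shows the dominant one is 2 · n^2. Hence f(n) ∈ Θ(n^2).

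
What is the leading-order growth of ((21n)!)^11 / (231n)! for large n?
((21n)!)^11/(231n)! ~ ((2π·21n)^(10/2) / sqrt(11)) · 11^(−11·21n)  →  0

Write N = 21n. Stirling: N! ~ sqrt(2π N)(N/e)^N and (11N)! ~ sqrt(2π·11N)·(11N/e)^(11N).
  (N!)^11/(11N)! ~ (2π N)^(11/2) (N/e)^(11N) / [sqrt(2π·11N) (11N/e)^(11N)]
     = (2π N)^(11/2) / sqrt(2π·11N) · (N/(11N))^(11N)
     = (2π N)^((11−1)/2) / sqrt(11) · 11^(−11N).
Since 11^11 > 1, the factor 11^(−11N) decays exponentially, so the ratio → 0. Substituting N = 21n gives the stated form.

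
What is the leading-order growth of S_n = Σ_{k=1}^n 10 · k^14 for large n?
S_n ~ 2 · n^15 / 3

By integral comparison (Euler-Maclaurin), Σ_{k=1}^n 10 · k^14 = 10 · ∫_0^n x^14 dx + O(n^14) = 10 · n^15/15 = 2 · n^15 / 3 + O(n^14). (Equivalently, Faulhaber's formula gives the same leading term.)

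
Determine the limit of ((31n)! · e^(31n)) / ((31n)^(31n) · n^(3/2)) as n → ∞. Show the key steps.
lim = 0

Stirling: (31n)! ~ sqrt(2π·31n) · (31n/e)^(31n). Hence
  (31n)! · e^(31n) / (31n)^(31n) ~ sqrt(2π·31n).
Dividing by n^(3/2): sqrt(2π·31n) / n^(3/2) = sqrt(2π·31) · n^((1−3)/2), so the expression behaves like sqrt(2π·31) · n^((1−3)/2) → 0.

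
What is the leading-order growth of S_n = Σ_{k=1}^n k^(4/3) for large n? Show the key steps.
S_n ~ (3/7) · n^(7/3)

Integral comparison: Σ_{k=1}^n k^(4/3) = ∫_0^n x^(4/3) dx + O(n^(4/3)). The integral is n^(1 + 4/3) / (1 + 4/3) = n^((4+3)/3) / ((4+3)/3) = (3/7) · n^(7/3).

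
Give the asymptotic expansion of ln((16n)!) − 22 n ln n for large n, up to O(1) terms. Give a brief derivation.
ln((16n)!) − 22 n ln n = −6 n ln n + 16(ln 16 − 1) n + (1/2) ln(2π·16n) + O(1/n)

Stirling: ln((16n)!) = 16n ln(16n) − 16n + (1/2) ln(2π·16n) + O(1/n).
Expand 16n ln(16n) = 16n (ln n + ln 16) = 16n ln n + 16n ln 16.
Subtract 22n ln n: leading term is (16 − 22) n ln n = −6 n ln n. The next term is 16n ln 16 − 16n = 16(ln 16 − 1) n. Then the (1/2) ln(2π·16n) correction.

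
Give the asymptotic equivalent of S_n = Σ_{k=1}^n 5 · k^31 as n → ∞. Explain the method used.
S_n ~ 5 · n^32 / 32

By integral comparison (Euler-Maclaurin), Σ_{k=1}^n 5 · k^31 = 5 · ∫_0^n x^31 dx + O(n^31) = 5 · n^32/32 + O(n^31). (Equivalently, Faulhaber's formula gives the same leading term.)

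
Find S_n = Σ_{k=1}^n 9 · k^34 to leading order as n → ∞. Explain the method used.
S_n ~ 9 · n^35 / 35

By integral comparison (Euler-Maclaurin), Σ_{k=1}^n 9 · k^34 = 9 · ∫_0^n x^34 dx + O(n^34) = 9 · n^35/35 + O(n^34). (Equivalently, Faulhaber's formula gives the same leading term.)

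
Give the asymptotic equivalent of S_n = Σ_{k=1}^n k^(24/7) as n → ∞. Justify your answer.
S_n ~ (7/31) · n^(31/7)

Integral comparison: Σ_{k=1}^n k^(24/7) = ∫_0^n x^(24/7) dx + O(n^(24/7)). The integral is n^(1 + 24/7) / (1 + 24/7) = n^((24+7)/7) / ((24+7)/7) = (7/31) · n^(31/7).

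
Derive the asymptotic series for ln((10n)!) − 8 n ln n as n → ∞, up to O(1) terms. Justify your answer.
ln((10n)!) − 8 n ln n = 2 n ln n + 10(ln 10 − 1) n + (1/2) ln(2π·10n) + O(1/n)

Stirling: ln((10n)!) = 10n ln(10n) − 10n + (1/2) ln(2π·10n) + O(1/n).
Expand 10n ln(10n) = 10n (ln n + ln 10) = 10n ln n + 10n ln 10.
Subtract 8n ln n: leading term is (10 − 8) n ln n = 2 n ln n. The next term is 10n ln 10 − 10n = 10(ln 10 − 1) n. Then the (1/2) ln(2π·10n) correction.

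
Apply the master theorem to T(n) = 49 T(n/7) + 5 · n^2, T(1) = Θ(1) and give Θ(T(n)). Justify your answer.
T(n) = Θ(n^2 log n)

log_7 49 = 2, and f(n) = 5 · n^2 = Θ(n^(log_7 49)). This is Case 2 of the master theorem: T(n) = Θ(f(n) · log n) = Θ(n^2 log n).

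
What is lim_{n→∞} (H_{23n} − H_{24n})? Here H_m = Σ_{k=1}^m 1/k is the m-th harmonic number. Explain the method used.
lim = ln(23/24)

Euler-Maclaurin gives H_m = ln m + γ + 1/(2m) + O(1/m^2). The γ and O(1/m) terms cancel in the difference:
  H_{23n} − H_{24n} = ln(23n) − ln(24n) + O(1/n) = ln(23/24) + O(1/n).
Hence the limit is ln(23/24).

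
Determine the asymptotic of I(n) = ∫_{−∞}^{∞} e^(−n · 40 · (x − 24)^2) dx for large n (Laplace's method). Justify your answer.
I(n) = sqrt(π/(40n))

Here φ(x) = 40 · (x − 24)^2 has its unique minimum at x* = 24 with φ(x*) = 0 and φ''(x*) = 80. Laplace's method gives
  I(n) ~ e^(−n φ(x*)) · sqrt(2π / (n · φ''(x*))) = sqrt(2π / (80n)) = sqrt(π/(40n)).
This is exact: substituting u = (x − 24)·sqrt(40n) gives I(n) = (1/sqrt(40n)) ∫_{−∞}^{∞} e^(−u^2) du = sqrt(π/(40n)).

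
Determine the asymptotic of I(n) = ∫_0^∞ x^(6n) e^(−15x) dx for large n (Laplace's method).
I(n) ~ (sqrt(2π·6n) / 15) · (6n/(15e))^(6n)

Write the integrand as exp(6n ln x − 15x) and set f(x) = 6n ln x − 15x. Then f'(x) = 6n/x − 15 = 0 at x* = 6n/15, and f''(x*) = −6n/x*^2 = −15^2/(6n). Laplace's method (interior maximum) gives
  I(n) ~ e^(f(x*)) · sqrt(2π / |f''(x*)|)
        = exp(6n ln(6n/15) − 6n) · sqrt(2π · 6n / 15^2)
        = (6n/15)^(6n) e^(−6n) · sqrt(2π·6n) / 15
        = (sqrt(2π·6n) / 15) · (6n/(15e))^(6n).
This matches Γ(6n+1)/15^(6n+1) with Stirling applied to Γ.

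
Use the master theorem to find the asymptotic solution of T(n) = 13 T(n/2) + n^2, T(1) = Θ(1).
T(n) = Θ(n^(log_2 13))

Master theorem: compare f(n) = n^2 to n^(log_2 13) where log_2 13 ≈ 3.700. Since 2 < log_2 13, we have f(n) = O(n^(log_2 13 − ε)) for some ε > 0 — Case 1. Hence T(n) = Θ(n^(log_2 13)).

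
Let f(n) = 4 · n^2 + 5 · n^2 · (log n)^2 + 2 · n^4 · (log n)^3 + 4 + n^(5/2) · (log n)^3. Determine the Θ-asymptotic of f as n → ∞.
f(n) ∈ Θ(n^4 · (log n)^3)

Compare the terms by growth order. For large n, n^a · (log n)^b dominates n^a' · (log n)^b' iff a > a', or (a = a' and b > b'). Ranking the 5 terms shows the dominant one is 2 · n^4 · (log n)^3. Hence f(n) ∈ Θ(n^4 · (log n)^3).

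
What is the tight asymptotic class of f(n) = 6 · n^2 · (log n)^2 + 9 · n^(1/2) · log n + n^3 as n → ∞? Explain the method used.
f(n) ∈ Θ(n^3)

Compare the terms by growth order. For large n, n^a · (log n)^b dominates n^a' · (log n)^b' iff a > a', or (a = a' and b > b'). Ranking the 3 terms shows the dominant one is n^3. Hence f(n) ∈ Θ(n^3).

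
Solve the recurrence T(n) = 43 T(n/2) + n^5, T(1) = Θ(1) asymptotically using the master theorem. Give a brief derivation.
T(n) = Θ(n^(log_2 43))

Master theorem: compare f(n) = n^5 to n^(log_2 43) where log_2 43 ≈ 5.426. Since 5 < log_2 43, we have f(n) = O(n^(log_2 43 − ε)) for some ε > 0 — Case 1. Hence T(n) = Θ(n^(log_2 43)).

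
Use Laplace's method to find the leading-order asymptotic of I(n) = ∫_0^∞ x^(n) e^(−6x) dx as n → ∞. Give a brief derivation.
I(n) ~ (sqrt(2π·n) / 6) · (n/(6e))^(n)

Write the integrand as exp(n ln x − 6x) and set f(x) = n ln x − 6x. Then f'(x) = n/x − 6 = 0 at x* = n/6, and f''(x*) = −n/x*^2 = −6^2/(n). Laplace's method (interior maximum) gives
  I(n) ~ e^(f(x*)) · sqrt(2π / |f''(x*)|)
        = exp(n ln(n/6) − n) · sqrt(2π · n / 6^2)
        = (n/6)^(n) e^(−n) · sqrt(2π·n) / 6
        = (sqrt(2π·n) / 6) · (n/(6e))^(n).
This matches Γ(n+1)/6^(n+1) with Stirling applied to Γ.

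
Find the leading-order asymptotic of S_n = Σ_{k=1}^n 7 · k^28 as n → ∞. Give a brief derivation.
S_n ~ 7 · n^29 / 29

By integral comparison (Euler-Maclaurin), Σ_{k=1}^n 7 · k^28 = 7 · ∫_0^n x^28 dx + O(n^28) = 7 · n^29/29 + O(n^28). (Equivalently, Faulhaber's formula gives the same leading term.)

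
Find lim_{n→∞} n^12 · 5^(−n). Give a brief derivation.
lim = 0

Exponentials with base > 1 dominate every fixed polynomial: for any fixed c, n^c / 5^n → 0 as n → ∞ (e.g. by the ratio test, or by writing 5^n = e^(n ln 5) and noting e^(n ln 5) / n^c → ∞). Hence n^12 · 5^(−n) = n^12 / 5^n → 0.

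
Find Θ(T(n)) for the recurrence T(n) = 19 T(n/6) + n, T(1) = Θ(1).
T(n) = Θ(n^(log_6 19))

Master theorem: compare f(n) = n to n^(log_6 19) where log_6 19 ≈ 1.643. Since 1 < log_6 19, we have f(n) = O(n^(log_6 19 − ε)) for some ε > 0 — Case 1. Hence T(n) = Θ(n^(log_6 19)).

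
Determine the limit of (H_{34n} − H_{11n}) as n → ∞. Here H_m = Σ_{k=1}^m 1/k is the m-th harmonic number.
lim = ln(34/11)

Euler-Maclaurin gives H_m = ln m + γ + 1/(2m) + O(1/m^2). The γ and O(1/m) terms cancel in the difference:
  H_{34n} − H_{11n} = ln(34n) − ln(11n) + O(1/n) = ln(34/11) + O(1/n).
Hence the limit is ln(34/11).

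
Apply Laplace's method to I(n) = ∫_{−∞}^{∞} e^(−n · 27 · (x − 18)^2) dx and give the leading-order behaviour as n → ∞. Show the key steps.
I(n) = sqrt(π/(27n))

Here φ(x) = 27 · (x − 18)^2 has its unique minimum at x* = 18 with φ(x*) = 0 and φ''(x*) = 54. Laplace's method gives
  I(n) ~ e^(−n φ(x*)) · sqrt(2π / (n · φ''(x*))) = sqrt(2π / (54n)) = sqrt(π/(27n)).
This is exact: substituting u = (x − 18)·sqrt(27n) gives I(n) = (1/sqrt(27n)) ∫_{−∞}^{∞} e^(−u^2) du = sqrt(π/(27n)).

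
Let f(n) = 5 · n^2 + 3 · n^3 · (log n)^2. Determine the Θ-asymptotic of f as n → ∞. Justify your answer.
f(n) ∈ Θ(n^3 · (log n)^2)

Compare the terms by growth order. For large n, n^a · (log n)^b dominates n^a' · (log n)^b' iff a > a', or (a = a' and b > b'). Ranking the 2 terms shows the dominant one is 3 · n^3 · (log n)^2. Hence f(n) ∈ Θ(n^3 · (log n)^2).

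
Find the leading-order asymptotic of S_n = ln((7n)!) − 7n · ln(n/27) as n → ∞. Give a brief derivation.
S_n ~ 7n · (ln 189 − 1) + O(ln n)

Stirling: ln((7n)!) = 7n ln(7n) − 7n + O(ln n).
  S_n = 7n ln(7n) − 7n − 7n ln(n/27) + O(ln n)
      = 7n ln(7n) − 7n ln n + 7n ln 27 − 7n + O(ln n)
      = 7n ln 7 + 7n ln 27 − 7n + O(ln n)
      = 7n (ln 189 − 1) + O(ln n).
Numerically ln(189) − 1 ≈ 4.2417.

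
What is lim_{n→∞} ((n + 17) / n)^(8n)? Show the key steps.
lim = e^136

Rewrite as (1 + 17/n)^(8n). By the standard limit (1 + x/n)^n → e^x, we have (1 + 17/n)^n → e^17, and raising to the 8th power gives e^136.
More precisely, ln[(1 + 17/n)^(8n)] = 8n · ln(1 + 17/n) = 8n · (17/n + O(1/n^2)) = 136 + O(1/n) → 136.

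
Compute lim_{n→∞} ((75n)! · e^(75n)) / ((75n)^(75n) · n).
lim = 0

Stirling: (75n)! ~ sqrt(2π·75n) · (75n/e)^(75n). Hence
  (75n)! · e^(75n) / (75n)^(75n) ~ sqrt(2π·75n).
Dividing by n: sqrt(2π·75n) / n = sqrt(2π·75) · n^((1−2)/2), so the expression behaves like sqrt(2π·75) · n^((1−2)/2) → 0.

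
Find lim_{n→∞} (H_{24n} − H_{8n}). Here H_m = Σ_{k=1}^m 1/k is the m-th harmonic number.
lim = ln(24/8) = ln 3

Euler-Maclaurin gives H_m = ln m + γ + 1/(2m) + O(1/m^2). The γ and O(1/m) terms cancel in the difference:
  H_{24n} − H_{8n} = ln(24n) − ln(8n) + O(1/n) = ln(24/8) + O(1/n).
Hence the limit is ln(24/8) = ln 3.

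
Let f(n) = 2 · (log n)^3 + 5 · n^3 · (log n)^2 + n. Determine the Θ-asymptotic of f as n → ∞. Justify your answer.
f(n) ∈ Θ(n^3 · (log n)^2)

Compare the terms by growth order. For large n, n^a · (log n)^b dominates n^a' · (log n)^b' iff a > a', or (a = a' and b > b'). Ranking the 3 terms shows the dominant one is 5 · n^3 · (log n)^2. Hence f(n) ∈ Θ(n^3 · (log n)^2).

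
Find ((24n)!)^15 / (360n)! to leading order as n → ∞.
((24n)!)^15/(360n)! ~ ((2π·24n)^(14/2) / sqrt(15)) · 15^(−15·24n)  →  0

Write N = 24n. Stirling: N! ~ sqrt(2π N)(N/e)^N and (15N)! ~ sqrt(2π·15N)·(15N/e)^(15N).
  (N!)^15/(15N)! ~ (2π N)^(15/2) (N/e)^(15N) / [sqrt(2π·15N) (15N/e)^(15N)]
     = (2π N)^(15/2) / sqrt(2π·15N) · (N/(15N))^(15N)
     = (2π N)^((15−1)/2) / sqrt(15) · 15^(−15N).
Since 15^15 > 1, the factor 15^(−15N) decays exponentially, so the ratio → 0. Substituting N = 24n gives the stated form.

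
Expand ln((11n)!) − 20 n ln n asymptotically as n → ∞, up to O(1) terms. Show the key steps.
ln((11n)!) − 20 n ln n = −9 n ln n + 11(ln 11 − 1) n + (1/2) ln(2π·11n) + O(1/n)

Stirling: ln((11n)!) = 11n ln(11n) − 11n + (1/2) ln(2π·11n) + O(1/n).
Expand 11n ln(11n) = 11n (ln n + ln 11) = 11n ln n + 11n ln 11.
Subtract 20n ln n: leading term is (11 − 20) n ln n = −9 n ln n. The next term is 11n ln 11 − 11n = 11(ln 11 − 1) n. Then the (1/2) ln(2π·11n) correction.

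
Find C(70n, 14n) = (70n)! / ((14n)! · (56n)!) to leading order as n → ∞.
C(70n, 14n) ~ (3125/256)^(14n) · sqrt(5/(8π·14n))

Write N = 14n. Apply Stirling to each factorial:
  (5N)! ~ sqrt(2π·5N) · (5N/e)^(5N),
  N! ~ sqrt(2π N) · (N/e)^N,
  (4N)! ~ sqrt(2π·4N) · (4N/e)^(4N).
The exponential factors combine to (5N)^(5N) / (N^N · (4N)^(4N)) = 5^(5N)/4^(4N) = (5^5/4^4)^N = (3125/256)^N.
The square-root prefactors combine to sqrt(2π·5N) / (sqrt(2π N)·sqrt(2π·4N)) = sqrt(5 / (2π·4·N)) = sqrt(5/(8π·14n)).
Substituting N = 14n: C(70n, 14n) ~ (3125/256)^(14n) · sqrt(5/(8π·14n)).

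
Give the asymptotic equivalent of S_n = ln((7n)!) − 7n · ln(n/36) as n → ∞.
S_n ~ 7n · (ln 252 − 1) + O(ln n)

Stirling: ln((7n)!) = 7n ln(7n) − 7n + O(ln n).
  S_n = 7n ln(7n) − 7n − 7n ln(n/36) + O(ln n)
      = 7n ln(7n) − 7n ln n + 7n ln 36 − 7n + O(ln n)
      = 7n ln 7 + 7n ln 36 − 7n + O(ln n)
      = 7n (ln 252 − 1) + O(ln n).
Numerically ln(252) − 1 ≈ 4.5294.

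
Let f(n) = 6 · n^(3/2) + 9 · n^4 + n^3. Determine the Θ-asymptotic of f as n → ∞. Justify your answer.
f(n) ∈ Θ(n^4)

Compare the terms by growth order. For large n, n^a · (log n)^b dominates n^a' · (log n)^b' iff a > a', or (a = a' and b > b'). Ranking the 3 terms shows the dominant one is 9 · n^4. Hence f(n) ∈ Θ(n^4).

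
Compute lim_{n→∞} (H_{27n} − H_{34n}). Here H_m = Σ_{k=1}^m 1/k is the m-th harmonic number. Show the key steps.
lim = ln(27/34)

Euler-Maclaurin gives H_m = ln m + γ + 1/(2m) + O(1/m^2). The γ and O(1/m) terms cancel in the difference:
  H_{27n} − H_{34n} = ln(27n) − ln(34n) + O(1/n) = ln(27/34) + O(1/n).
Hence the limit is ln(27/34).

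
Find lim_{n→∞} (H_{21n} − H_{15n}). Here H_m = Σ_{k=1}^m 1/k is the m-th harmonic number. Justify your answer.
lim = ln(21/15) = ln(7/5)

Euler-Maclaurin gives H_m = ln m + γ + 1/(2m) + O(1/m^2). The γ and O(1/m) terms cancel in the difference:
  H_{21n} − H_{15n} = ln(21n) − ln(15n) + O(1/n) = ln(21/15) + O(1/n).
Hence the limit is ln(21/15) = ln(7/5).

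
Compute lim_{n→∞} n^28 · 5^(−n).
lim = 0

Exponentials with base > 1 dominate every fixed polynomial: for any fixed c, n^c / 5^n → 0 as n → ∞ (e.g. by the ratio test, or by writing 5^n = e^(n ln 5) and noting e^(n ln 5) / n^c → ∞). Hence n^28 · 5^(−n) = n^28 / 5^n → 0.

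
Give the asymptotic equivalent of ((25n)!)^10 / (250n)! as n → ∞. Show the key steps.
((25n)!)^10/(250n)! ~ ((2π·25n)^(9/2) / sqrt(10)) · 10^(−10·25n)  →  0

Write N = 25n. Stirling: N! ~ sqrt(2π N)(N/e)^N and (10N)! ~ sqrt(2π·10N)·(10N/e)^(10N).
  (N!)^10/(10N)! ~ (2π N)^(10/2) (N/e)^(10N) / [sqrt(2π·10N) (10N/e)^(10N)]
     = (2π N)^(10/2) / sqrt(2π·10N) · (N/(10N))^(10N)
     = (2π N)^((10−1)/2) / sqrt(10) · 10^(−10N).
Since 10^10 > 1, the factor 10^(−10N) decays exponentially, so the ratio → 0. Substituting N = 25n gives the stated form.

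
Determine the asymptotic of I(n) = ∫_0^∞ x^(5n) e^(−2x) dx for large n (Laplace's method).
I(n) ~ (sqrt(2π·5n) / 2) · (5n/(2e))^(5n)

Write the integrand as exp(5n ln x − 2x) and set f(x) = 5n ln x − 2x. Then f'(x) = 5n/x − 2 = 0 at x* = 5n/2, and f''(x*) = −5n/x*^2 = −2^2/(5n). Laplace's method (interior maximum) gives
  I(n) ~ e^(f(x*)) · sqrt(2π / |f''(x*)|)
        = exp(5n ln(5n/2) − 5n) · sqrt(2π · 5n / 2^2)
        = (5n/2)^(5n) e^(−5n) · sqrt(2π·5n) / 2
        = (sqrt(2π·5n) / 2) · (5n/(2e))^(5n).
This matches Γ(5n+1)/2^(5n+1) with Stirling applied to Γ.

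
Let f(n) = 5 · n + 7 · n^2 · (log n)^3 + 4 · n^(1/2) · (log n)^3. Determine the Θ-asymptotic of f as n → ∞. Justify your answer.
f(n) ∈ Θ(n^2 · (log n)^3)

Compare the terms by growth order. For large n, n^a · (log n)^b dominates n^a' · (log n)^b' iff a > a', or (a = a' and b > b'). Ranking the 3 terms shows the dominant one is 7 · n^2 · (log n)^3. Hence f(n) ∈ Θ(n^2 · (log n)^3).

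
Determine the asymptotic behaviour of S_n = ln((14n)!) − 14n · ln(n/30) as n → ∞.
S_n ~ 14n · (ln 420 − 1) + O(ln n)

Stirling: ln((14n)!) = 14n ln(14n) − 14n + O(ln n).
  S_n = 14n ln(14n) − 14n − 14n ln(n/30) + O(ln n)
      = 14n ln(14n) − 14n ln n + 14n ln 30 − 14n + O(ln n)
      = 14n ln 14 + 14n ln 30 − 14n + O(ln n)
      = 14n (ln 420 − 1) + O(ln n).
Numerically ln(420) − 1 ≈ 5.0403.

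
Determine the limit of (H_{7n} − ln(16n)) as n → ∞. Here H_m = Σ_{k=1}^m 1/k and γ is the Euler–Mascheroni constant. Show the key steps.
lim = ln(7/16) + γ

By Euler-Maclaurin, H_m = ln m + γ + O(1/m). So
  H_{7n} − ln(16n) = ln(7n) + γ − ln(16n) + O(1/n)
                       = ln(7/16) + γ + O(1/n).
Hence the limit is ln(7/16) + γ.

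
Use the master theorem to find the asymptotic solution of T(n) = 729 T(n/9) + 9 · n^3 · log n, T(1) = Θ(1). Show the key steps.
T(n) = Θ(n^3 · (log n)^2)

Here log_9 729 = 3 and f(n) = 9 · n^3 · log n = Θ(n^(log_9 729) · (log n)^1). This is the extended Case 2 of the master theorem (f matches the critical exponent up to log factors), giving T(n) = Θ(n^(log_9 729) · (log n)^(1+1)) = Θ(n^3 · (log n)^2).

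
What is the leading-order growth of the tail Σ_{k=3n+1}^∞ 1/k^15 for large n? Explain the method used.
Σ_{k>3n} 1/k^15 ~ 1/(14 · (3n)^14)

Compare to the integral: ∫_{3n}^∞ x^(−15) dx = [−x^(−14)/14]_{3n}^∞ = 1/((15−1)·(3n)^14). Euler-Maclaurin then gives
  Σ_{k>3n} 1/k^15 = ∫_{3n}^∞ dx/x^15 − 1/(2·(3n)^15) + O(1/(3n)^16).
(Equivalently this is ζ(15) − Σ_{k≤3n} 1/k^15.)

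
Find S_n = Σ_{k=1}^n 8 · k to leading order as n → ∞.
S_n ~ 4 · n^2

By integral comparison (Euler-Maclaurin), Σ_{k=1}^n 8 · k = 8 · ∫_0^n x^1 dx + O(n) = 8 · n^2/2 = 4 · n^2 + O(n). (Equivalently, Faulhaber's formula gives the same leading term.)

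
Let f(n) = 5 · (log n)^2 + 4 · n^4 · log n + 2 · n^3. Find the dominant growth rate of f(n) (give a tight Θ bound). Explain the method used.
f(n) ∈ Θ(n^4 · log n)

Compare the terms by growth order. For large n, n^a · (log n)^b dominates n^a' · (log n)^b' iff a > a', or (a = a' and b > b'). Ranking the 3 terms shows the dominant one is 4 · n^4 · log n. Hence f(n) ∈ Θ(n^4 · log n).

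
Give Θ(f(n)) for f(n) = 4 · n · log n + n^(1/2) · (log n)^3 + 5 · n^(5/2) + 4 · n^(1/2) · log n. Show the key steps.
f(n) ∈ Θ(n^(5/2))

Compare the terms by growth order. For large n, n^a · (log n)^b dominates n^a' · (log n)^b' iff a > a', or (a = a' and b > b'). Ranking the 4 terms shows the dominant one is 5 · n^(5/2). Hence f(n) ∈ Θ(n^(5/2)).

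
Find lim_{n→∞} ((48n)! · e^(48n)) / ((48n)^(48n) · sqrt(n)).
lim = sqrt(2π·48)

Stirling: (48n)! ~ sqrt(2π·48n) · (48n/e)^(48n). Hence
  (48n)! · e^(48n) / (48n)^(48n) ~ sqrt(2π·48n).
Dividing by sqrt(n): sqrt(2π·48n) / sqrt(n) = sqrt(2π·48) · n^((1−1)/2), so the limit is sqrt(2π·48).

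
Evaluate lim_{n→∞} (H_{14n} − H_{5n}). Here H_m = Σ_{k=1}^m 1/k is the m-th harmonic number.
lim = ln(14/5)

Euler-Maclaurin gives H_m = ln m + γ + 1/(2m) + O(1/m^2). The γ and O(1/m) terms cancel in the difference:
  H_{14n} − H_{5n} = ln(14n) − ln(5n) + O(1/n) = ln(14/5) + O(1/n).
Hence the limit is ln(14/5).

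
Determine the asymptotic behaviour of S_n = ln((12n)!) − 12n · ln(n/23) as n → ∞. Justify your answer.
S_n ~ 12n · (ln 276 − 1) + O(ln n)

Stirling: ln((12n)!) = 12n ln(12n) − 12n + O(ln n).
  S_n = 12n ln(12n) − 12n − 12n ln(n/23) + O(ln n)
      = 12n ln(12n) − 12n ln n + 12n ln 23 − 12n + O(ln n)
      = 12n ln 12 + 12n ln 23 − 12n + O(ln n)
      = 12n (ln 276 − 1) + O(ln n).
Numerically ln(276) − 1 ≈ 4.6204.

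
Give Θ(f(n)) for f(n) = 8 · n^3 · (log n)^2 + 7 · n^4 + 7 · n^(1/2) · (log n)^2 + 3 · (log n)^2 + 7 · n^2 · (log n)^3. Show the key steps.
f(n) ∈ Θ(n^4)

Compare the terms by growth order. For large n, n^a · (log n)^b dominates n^a' · (log n)^b' iff a > a', or (a = a' and b > b'). Ranking the 5 terms shows the dominant one is 7 · n^4. Hence f(n) ∈ Θ(n^4).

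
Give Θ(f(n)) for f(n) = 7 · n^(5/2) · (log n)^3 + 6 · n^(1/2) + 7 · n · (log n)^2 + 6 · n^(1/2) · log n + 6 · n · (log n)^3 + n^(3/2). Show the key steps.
f(n) ∈ Θ(n^(5/2) · (log n)^3)

Compare the terms by growth order. For large n, n^a · (log n)^b dominates n^a' · (log n)^b' iff a > a', or (a = a' and b > b'). Ranking the 6 terms shows the dominant one is 7 · n^(5/2) · (log n)^3. Hence f(n) ∈ Θ(n^(5/2) · (log n)^3).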